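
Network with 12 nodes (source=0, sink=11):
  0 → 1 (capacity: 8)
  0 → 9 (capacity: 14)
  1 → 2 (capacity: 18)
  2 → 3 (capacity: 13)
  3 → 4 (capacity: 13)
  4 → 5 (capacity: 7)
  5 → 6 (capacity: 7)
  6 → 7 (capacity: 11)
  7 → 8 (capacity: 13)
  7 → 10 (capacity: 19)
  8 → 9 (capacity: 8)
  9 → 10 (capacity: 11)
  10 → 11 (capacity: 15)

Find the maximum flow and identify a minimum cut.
Max flow = 15, Min cut edges: (10,11)

Maximum flow: 15
Minimum cut: (10,11)
Partition: S = [0, 1, 2, 3, 4, 5, 6, 7, 8, 9, 10], T = [11]

Max-flow min-cut theorem verified: both equal 15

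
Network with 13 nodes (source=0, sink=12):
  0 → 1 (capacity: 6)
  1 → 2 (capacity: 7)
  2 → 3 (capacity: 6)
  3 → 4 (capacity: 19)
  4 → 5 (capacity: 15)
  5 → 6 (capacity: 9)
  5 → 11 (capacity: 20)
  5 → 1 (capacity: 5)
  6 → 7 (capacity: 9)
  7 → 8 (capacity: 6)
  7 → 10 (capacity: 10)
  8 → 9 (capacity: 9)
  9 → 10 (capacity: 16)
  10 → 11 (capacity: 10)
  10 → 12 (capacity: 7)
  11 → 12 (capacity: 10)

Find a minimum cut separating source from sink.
Min cut value = 6, edges: (2,3)

Min cut value: 6
Partition: S = [0, 1, 2], T = [3, 4, 5, 6, 7, 8, 9, 10, 11, 12]
Cut edges: (2,3)

By max-flow min-cut theorem, max flow = min cut = 6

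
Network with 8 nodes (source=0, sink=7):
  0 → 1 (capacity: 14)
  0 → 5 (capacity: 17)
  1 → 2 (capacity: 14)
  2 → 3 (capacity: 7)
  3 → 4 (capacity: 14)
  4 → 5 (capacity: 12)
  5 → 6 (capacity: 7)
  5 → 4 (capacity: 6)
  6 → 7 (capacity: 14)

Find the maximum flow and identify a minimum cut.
Max flow = 7, Min cut edges: (5,6)

Maximum flow: 7
Minimum cut: (5,6)
Partition: S = [0, 1, 2, 3, 4, 5], T = [6, 7]

Max-flow min-cut theorem verified: both equal 7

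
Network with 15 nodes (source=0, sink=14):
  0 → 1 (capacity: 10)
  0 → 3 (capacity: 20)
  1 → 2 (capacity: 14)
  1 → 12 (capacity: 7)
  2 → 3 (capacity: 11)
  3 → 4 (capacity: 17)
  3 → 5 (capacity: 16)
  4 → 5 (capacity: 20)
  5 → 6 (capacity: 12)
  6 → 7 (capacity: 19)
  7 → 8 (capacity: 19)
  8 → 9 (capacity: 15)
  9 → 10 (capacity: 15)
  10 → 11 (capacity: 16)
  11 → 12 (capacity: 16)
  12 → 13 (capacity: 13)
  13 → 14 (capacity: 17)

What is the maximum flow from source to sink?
Maximum flow = 13

Max flow: 13

Flow assignment:
  0 → 1: 1/10
  0 → 3: 12/20
  1 → 12: 1/7
  3 → 5: 12/16
  5 → 6: 12/12
  6 → 7: 12/19
  7 → 8: 12/19
  8 → 9: 12/15
  9 → 10: 12/15
  10 → 11: 12/16
  11 → 12: 12/16
  12 → 13: 13/13
  13 → 14: 13/17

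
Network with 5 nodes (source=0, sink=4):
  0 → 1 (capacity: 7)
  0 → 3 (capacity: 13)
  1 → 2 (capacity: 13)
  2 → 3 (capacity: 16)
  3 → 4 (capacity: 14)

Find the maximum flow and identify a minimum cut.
Max flow = 14, Min cut edges: (3,4)

Maximum flow: 14
Minimum cut: (3,4)
Partition: S = [0, 1, 2, 3], T = [4]

Max-flow min-cut theorem verified: both equal 14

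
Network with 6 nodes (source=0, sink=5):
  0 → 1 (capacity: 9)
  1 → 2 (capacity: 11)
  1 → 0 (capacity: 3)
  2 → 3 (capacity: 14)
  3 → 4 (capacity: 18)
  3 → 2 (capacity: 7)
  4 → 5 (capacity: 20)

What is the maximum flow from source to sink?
Maximum flow = 9

Max flow: 9

Flow assignment:
  0 → 1: 9/9
  1 → 2: 9/11
  2 → 3: 9/14
  3 → 4: 9/18
  4 → 5: 9/20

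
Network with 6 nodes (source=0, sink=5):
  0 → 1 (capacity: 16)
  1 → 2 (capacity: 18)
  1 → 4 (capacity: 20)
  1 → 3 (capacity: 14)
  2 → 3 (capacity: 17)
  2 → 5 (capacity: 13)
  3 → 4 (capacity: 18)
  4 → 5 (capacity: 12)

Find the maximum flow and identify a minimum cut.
Max flow = 16, Min cut edges: (0,1)

Maximum flow: 16
Minimum cut: (0,1)
Partition: S = [0], T = [1, 2, 3, 4, 5]

Max-flow min-cut theorem verified: both equal 16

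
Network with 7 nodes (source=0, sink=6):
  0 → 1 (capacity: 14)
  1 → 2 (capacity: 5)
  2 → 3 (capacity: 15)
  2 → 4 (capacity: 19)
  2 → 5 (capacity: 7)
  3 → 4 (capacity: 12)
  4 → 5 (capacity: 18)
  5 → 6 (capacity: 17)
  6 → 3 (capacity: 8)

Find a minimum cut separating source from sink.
Min cut value = 5, edges: (1,2)

Min cut value: 5
Partition: S = [0, 1], T = [2, 3, 4, 5, 6]
Cut edges: (1,2)

By max-flow min-cut theorem, max flow = min cut = 5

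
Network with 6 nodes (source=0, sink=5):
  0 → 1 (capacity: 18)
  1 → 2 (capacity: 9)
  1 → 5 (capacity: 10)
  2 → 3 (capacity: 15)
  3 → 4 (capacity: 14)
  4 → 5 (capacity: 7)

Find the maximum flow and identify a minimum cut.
Max flow = 17, Min cut edges: (1,5), (4,5)

Maximum flow: 17
Minimum cut: (1,5), (4,5)
Partition: S = [0, 1, 2, 3, 4], T = [5]

Max-flow min-cut theorem verified: both equal 17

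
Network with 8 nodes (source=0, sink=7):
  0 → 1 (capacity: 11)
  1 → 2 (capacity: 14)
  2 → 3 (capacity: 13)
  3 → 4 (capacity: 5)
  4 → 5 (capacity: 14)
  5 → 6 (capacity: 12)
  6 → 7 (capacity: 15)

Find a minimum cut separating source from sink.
Min cut value = 5, edges: (3,4)

Min cut value: 5
Partition: S = [0, 1, 2, 3], T = [4, 5, 6, 7]
Cut edges: (3,4)

By max-flow min-cut theorem, max flow = min cut = 5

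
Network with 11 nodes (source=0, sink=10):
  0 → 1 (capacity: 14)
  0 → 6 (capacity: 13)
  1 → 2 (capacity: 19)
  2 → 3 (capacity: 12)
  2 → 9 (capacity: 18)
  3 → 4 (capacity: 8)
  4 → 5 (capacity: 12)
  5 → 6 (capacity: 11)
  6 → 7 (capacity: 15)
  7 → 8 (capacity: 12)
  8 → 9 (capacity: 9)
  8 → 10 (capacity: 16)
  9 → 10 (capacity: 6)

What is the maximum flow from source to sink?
Maximum flow = 18

Max flow: 18

Flow assignment:
  0 → 1: 6/14
  0 → 6: 12/13
  1 → 2: 6/19
  2 → 9: 6/18
  6 → 7: 12/15
  7 → 8: 12/12
  8 → 10: 12/16
  9 → 10: 6/6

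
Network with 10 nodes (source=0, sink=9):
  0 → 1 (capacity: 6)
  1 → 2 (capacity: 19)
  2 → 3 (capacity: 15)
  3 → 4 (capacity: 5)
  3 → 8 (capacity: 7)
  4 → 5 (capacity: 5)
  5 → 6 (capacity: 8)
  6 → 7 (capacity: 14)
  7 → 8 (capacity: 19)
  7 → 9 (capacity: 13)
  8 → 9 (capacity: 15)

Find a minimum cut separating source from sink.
Min cut value = 6, edges: (0,1)

Min cut value: 6
Partition: S = [0], T = [1, 2, 3, 4, 5, 6, 7, 8, 9]
Cut edges: (0,1)

By max-flow min-cut theorem, max flow = min cut = 6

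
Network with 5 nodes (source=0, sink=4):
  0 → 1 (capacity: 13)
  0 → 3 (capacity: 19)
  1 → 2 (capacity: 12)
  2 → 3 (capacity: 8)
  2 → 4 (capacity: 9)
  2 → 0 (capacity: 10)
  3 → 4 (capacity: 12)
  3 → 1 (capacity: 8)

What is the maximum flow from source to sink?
Maximum flow = 21

Max flow: 21

Flow assignment:
  0 → 1: 12/13
  0 → 3: 12/19
  1 → 2: 12/12
  2 → 4: 9/9
  2 → 0: 3/10
  3 → 4: 12/12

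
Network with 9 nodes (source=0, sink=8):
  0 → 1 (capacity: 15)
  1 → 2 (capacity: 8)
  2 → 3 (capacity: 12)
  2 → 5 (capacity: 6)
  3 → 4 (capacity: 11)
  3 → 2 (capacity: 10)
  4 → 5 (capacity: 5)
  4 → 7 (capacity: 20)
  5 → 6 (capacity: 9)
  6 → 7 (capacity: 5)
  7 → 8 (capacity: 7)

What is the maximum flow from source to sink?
Maximum flow = 7

Max flow: 7

Flow assignment:
  0 → 1: 7/15
  1 → 2: 7/8
  2 → 3: 7/12
  3 → 4: 7/11
  4 → 7: 7/20
  7 → 8: 7/7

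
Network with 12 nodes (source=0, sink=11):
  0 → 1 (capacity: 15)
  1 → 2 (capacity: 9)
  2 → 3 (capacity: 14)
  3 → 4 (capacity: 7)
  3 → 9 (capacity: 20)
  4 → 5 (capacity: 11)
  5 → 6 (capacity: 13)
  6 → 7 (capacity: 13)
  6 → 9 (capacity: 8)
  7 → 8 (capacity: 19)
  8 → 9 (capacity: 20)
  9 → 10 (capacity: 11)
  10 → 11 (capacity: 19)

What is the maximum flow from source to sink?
Maximum flow = 9

Max flow: 9

Flow assignment:
  0 → 1: 9/15
  1 → 2: 9/9
  2 → 3: 9/14
  3 → 9: 9/20
  9 → 10: 9/11
  10 → 11: 9/19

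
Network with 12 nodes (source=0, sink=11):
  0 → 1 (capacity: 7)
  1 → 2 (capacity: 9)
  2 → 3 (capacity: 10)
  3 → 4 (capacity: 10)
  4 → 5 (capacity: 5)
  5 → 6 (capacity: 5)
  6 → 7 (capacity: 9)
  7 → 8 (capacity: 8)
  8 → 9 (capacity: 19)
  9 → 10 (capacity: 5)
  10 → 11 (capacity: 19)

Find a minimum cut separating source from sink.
Min cut value = 5, edges: (9,10)

Min cut value: 5
Partition: S = [0, 1, 2, 3, 4, 5, 6, 7, 8, 9], T = [10, 11]
Cut edges: (9,10)

By max-flow min-cut theorem, max flow = min cut = 5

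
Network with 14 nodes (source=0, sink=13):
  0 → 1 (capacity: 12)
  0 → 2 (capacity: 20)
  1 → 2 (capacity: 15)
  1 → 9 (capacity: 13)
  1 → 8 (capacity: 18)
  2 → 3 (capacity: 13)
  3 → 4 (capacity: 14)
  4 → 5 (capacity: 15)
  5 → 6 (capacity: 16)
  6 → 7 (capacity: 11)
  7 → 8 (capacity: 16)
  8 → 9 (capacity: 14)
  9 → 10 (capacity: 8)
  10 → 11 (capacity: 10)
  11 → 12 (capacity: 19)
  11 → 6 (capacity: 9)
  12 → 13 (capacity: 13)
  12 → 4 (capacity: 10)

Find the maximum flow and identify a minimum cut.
Max flow = 8, Min cut edges: (9,10)

Maximum flow: 8
Minimum cut: (9,10)
Partition: S = [0, 1, 2, 3, 4, 5, 6, 7, 8, 9], T = [10, 11, 12, 13]

Max-flow min-cut theorem verified: both equal 8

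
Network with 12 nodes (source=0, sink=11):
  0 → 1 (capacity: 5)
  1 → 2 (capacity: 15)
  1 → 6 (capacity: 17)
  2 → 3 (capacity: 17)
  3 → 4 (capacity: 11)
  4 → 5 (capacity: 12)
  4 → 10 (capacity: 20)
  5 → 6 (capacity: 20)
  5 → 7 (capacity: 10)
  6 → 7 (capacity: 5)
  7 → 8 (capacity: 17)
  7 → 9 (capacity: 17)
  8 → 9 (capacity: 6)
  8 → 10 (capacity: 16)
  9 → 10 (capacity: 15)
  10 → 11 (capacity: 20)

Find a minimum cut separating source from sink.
Min cut value = 5, edges: (0,1)

Min cut value: 5
Partition: S = [0], T = [1, 2, 3, 4, 5, 6, 7, 8, 9, 10, 11]
Cut edges: (0,1)

By max-flow min-cut theorem, max flow = min cut = 5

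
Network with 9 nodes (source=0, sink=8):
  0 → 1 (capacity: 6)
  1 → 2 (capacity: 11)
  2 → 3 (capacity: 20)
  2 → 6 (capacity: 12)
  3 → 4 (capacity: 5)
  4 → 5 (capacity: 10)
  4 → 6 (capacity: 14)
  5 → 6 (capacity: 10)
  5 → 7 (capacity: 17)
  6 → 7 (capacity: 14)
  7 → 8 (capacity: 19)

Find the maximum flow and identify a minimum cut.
Max flow = 6, Min cut edges: (0,1)

Maximum flow: 6
Minimum cut: (0,1)
Partition: S = [0], T = [1, 2, 3, 4, 5, 6, 7, 8]

Max-flow min-cut theorem verified: both equal 6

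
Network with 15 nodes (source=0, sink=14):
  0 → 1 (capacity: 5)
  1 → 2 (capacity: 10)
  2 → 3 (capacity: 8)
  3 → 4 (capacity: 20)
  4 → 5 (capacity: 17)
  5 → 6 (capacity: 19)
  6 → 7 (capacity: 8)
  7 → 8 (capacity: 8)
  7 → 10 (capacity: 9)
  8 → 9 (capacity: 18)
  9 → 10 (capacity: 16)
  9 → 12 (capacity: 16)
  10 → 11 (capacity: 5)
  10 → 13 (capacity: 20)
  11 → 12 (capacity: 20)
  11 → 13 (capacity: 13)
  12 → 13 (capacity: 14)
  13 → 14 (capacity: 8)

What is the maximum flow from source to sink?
Maximum flow = 5

Max flow: 5

Flow assignment:
  0 → 1: 5/5
  1 → 2: 5/10
  2 → 3: 5/8
  3 → 4: 5/20
  4 → 5: 5/17
  5 → 6: 5/19
  6 → 7: 5/8
  7 → 10: 5/9
  10 → 13: 5/20
  13 → 14: 5/8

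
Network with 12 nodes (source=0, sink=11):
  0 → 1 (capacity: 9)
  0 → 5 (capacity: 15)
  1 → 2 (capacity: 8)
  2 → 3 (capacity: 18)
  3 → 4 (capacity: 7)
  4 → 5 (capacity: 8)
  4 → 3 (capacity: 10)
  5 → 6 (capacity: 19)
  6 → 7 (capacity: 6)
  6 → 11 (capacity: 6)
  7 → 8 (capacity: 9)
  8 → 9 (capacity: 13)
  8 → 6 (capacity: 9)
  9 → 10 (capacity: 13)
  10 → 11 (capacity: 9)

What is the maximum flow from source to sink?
Maximum flow = 12

Max flow: 12

Flow assignment:
  0 → 1: 7/9
  0 → 5: 5/15
  1 → 2: 7/8
  2 → 3: 7/18
  3 → 4: 7/7
  4 → 5: 7/8
  5 → 6: 12/19
  6 → 7: 6/6
  6 → 11: 6/6
  7 → 8: 6/9
  8 → 9: 6/13
  9 → 10: 6/13
  10 → 11: 6/9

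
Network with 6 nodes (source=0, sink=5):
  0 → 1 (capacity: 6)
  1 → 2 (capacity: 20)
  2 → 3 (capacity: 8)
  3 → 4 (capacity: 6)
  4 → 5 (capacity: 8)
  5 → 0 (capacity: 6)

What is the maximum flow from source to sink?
Maximum flow = 6

Max flow: 6

Flow assignment:
  0 → 1: 6/6
  1 → 2: 6/20
  2 → 3: 6/8
  3 → 4: 6/6
  4 → 5: 6/8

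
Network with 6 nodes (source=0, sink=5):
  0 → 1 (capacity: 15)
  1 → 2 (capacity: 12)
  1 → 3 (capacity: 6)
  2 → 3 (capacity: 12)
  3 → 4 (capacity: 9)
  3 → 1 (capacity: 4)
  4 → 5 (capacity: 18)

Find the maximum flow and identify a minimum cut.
Max flow = 9, Min cut edges: (3,4)

Maximum flow: 9
Minimum cut: (3,4)
Partition: S = [0, 1, 2, 3], T = [4, 5]

Max-flow min-cut theorem verified: both equal 9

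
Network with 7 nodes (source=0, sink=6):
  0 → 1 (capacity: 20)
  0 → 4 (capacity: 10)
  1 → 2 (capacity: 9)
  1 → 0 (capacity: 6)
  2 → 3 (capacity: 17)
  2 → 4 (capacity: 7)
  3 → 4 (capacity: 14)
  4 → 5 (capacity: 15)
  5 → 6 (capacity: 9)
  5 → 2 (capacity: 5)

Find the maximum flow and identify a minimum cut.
Max flow = 9, Min cut edges: (5,6)

Maximum flow: 9
Minimum cut: (5,6)
Partition: S = [0, 1, 2, 3, 4, 5], T = [6]

Max-flow min-cut theorem verified: both equal 9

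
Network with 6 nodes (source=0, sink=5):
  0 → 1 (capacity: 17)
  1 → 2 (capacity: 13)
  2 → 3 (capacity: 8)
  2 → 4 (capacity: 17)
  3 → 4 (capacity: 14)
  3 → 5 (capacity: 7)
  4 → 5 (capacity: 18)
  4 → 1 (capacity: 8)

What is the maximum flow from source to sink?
Maximum flow = 13

Max flow: 13

Flow assignment:
  0 → 1: 13/17
  1 → 2: 13/13
  2 → 3: 8/8
  2 → 4: 5/17
  3 → 4: 1/14
  3 → 5: 7/7
  4 → 5: 6/18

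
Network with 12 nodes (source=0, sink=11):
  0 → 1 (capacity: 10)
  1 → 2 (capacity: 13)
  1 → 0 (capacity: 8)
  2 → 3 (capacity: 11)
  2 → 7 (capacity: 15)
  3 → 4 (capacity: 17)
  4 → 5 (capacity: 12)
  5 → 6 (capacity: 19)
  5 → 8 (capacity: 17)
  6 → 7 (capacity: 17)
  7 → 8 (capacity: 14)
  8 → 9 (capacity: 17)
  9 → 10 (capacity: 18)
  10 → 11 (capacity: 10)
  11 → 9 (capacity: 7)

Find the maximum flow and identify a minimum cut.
Max flow = 10, Min cut edges: (10,11)

Maximum flow: 10
Minimum cut: (10,11)
Partition: S = [0, 1, 2, 3, 4, 5, 6, 7, 8, 9, 10], T = [11]

Max-flow min-cut theorem verified: both equal 10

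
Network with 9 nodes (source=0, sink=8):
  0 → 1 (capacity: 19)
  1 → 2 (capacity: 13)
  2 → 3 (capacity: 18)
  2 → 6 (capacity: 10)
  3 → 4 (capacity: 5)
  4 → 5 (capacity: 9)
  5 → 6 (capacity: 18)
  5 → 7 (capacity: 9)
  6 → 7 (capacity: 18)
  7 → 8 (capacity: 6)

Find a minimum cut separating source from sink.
Min cut value = 6, edges: (7,8)

Min cut value: 6
Partition: S = [0, 1, 2, 3, 4, 5, 6, 7], T = [8]
Cut edges: (7,8)

By max-flow min-cut theorem, max flow = min cut = 6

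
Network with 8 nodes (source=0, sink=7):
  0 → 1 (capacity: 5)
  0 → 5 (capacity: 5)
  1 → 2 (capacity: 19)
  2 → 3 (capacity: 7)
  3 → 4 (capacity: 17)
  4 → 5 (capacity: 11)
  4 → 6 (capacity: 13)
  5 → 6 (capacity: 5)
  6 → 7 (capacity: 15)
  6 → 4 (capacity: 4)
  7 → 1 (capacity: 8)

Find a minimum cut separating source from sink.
Min cut value = 10, edges: (0,1), (5,6)

Min cut value: 10
Partition: S = [0, 5], T = [1, 2, 3, 4, 6, 7]
Cut edges: (0,1), (5,6)

By max-flow min-cut theorem, max flow = min cut = 10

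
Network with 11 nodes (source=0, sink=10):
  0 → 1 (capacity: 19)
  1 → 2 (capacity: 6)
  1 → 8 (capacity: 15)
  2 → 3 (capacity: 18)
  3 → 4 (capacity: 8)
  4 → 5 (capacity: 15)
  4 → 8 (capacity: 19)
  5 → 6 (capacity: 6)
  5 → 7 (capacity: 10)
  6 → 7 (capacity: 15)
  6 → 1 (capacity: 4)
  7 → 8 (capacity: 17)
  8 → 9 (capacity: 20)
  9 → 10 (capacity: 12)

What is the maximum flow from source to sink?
Maximum flow = 12

Max flow: 12

Flow assignment:
  0 → 1: 12/19
  1 → 2: 4/6
  1 → 8: 8/15
  2 → 3: 4/18
  3 → 4: 4/8
  4 → 8: 4/19
  8 → 9: 12/20
  9 → 10: 12/12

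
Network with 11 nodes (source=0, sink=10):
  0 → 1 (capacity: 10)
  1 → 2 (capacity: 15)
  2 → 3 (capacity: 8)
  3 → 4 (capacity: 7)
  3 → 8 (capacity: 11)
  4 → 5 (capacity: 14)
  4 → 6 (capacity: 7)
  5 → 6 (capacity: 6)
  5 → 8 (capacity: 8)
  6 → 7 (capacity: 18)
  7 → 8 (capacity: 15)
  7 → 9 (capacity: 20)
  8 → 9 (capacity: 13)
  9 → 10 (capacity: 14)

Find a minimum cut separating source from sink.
Min cut value = 8, edges: (2,3)

Min cut value: 8
Partition: S = [0, 1, 2], T = [3, 4, 5, 6, 7, 8, 9, 10]
Cut edges: (2,3)

By max-flow min-cut theorem, max flow = min cut = 8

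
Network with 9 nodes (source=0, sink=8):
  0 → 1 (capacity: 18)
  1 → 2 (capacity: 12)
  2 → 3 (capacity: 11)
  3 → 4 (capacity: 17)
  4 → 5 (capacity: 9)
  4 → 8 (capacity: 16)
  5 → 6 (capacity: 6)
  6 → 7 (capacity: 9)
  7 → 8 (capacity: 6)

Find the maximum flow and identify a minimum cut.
Max flow = 11, Min cut edges: (2,3)

Maximum flow: 11
Minimum cut: (2,3)
Partition: S = [0, 1, 2], T = [3, 4, 5, 6, 7, 8]

Max-flow min-cut theorem verified: both equal 11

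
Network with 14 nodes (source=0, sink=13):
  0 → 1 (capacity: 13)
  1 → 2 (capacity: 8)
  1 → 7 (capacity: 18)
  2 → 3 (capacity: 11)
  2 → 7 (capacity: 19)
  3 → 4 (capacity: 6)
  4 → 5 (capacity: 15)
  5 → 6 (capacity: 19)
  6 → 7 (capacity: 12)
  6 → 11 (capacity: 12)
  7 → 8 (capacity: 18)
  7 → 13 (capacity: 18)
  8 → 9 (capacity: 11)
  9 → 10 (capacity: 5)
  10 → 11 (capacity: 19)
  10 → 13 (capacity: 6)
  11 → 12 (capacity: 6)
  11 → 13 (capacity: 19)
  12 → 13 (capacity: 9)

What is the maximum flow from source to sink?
Maximum flow = 13

Max flow: 13

Flow assignment:
  0 → 1: 13/13
  1 → 7: 13/18
  7 → 13: 13/18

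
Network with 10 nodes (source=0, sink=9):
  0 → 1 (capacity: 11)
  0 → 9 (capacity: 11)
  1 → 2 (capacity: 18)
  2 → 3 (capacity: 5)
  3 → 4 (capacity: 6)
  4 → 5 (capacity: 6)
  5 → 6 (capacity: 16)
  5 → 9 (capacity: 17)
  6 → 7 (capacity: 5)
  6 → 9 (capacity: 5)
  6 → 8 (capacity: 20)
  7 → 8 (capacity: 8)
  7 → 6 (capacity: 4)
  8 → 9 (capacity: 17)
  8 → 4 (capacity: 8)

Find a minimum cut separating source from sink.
Min cut value = 16, edges: (0,9), (2,3)

Min cut value: 16
Partition: S = [0, 1, 2], T = [3, 4, 5, 6, 7, 8, 9]
Cut edges: (0,9), (2,3)

By max-flow min-cut theorem, max flow = min cut = 16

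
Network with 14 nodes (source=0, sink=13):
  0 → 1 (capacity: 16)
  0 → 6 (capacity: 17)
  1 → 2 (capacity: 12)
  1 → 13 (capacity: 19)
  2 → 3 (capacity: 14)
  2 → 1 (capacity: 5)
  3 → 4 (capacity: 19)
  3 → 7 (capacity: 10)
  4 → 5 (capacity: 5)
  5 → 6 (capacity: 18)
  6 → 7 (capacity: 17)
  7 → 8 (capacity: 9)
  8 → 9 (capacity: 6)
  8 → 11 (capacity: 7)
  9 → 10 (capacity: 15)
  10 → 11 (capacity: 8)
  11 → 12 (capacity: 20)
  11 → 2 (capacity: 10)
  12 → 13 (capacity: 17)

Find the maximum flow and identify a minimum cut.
Max flow = 25, Min cut edges: (0,1), (7,8)

Maximum flow: 25
Minimum cut: (0,1), (7,8)
Partition: S = [0, 3, 4, 5, 6, 7], T = [1, 2, 8, 9, 10, 11, 12, 13]

Max-flow min-cut theorem verified: both equal 25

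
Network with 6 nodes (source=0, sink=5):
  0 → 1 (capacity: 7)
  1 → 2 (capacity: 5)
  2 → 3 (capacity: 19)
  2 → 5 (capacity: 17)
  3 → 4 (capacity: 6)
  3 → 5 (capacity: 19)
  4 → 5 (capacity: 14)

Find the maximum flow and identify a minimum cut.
Max flow = 5, Min cut edges: (1,2)

Maximum flow: 5
Minimum cut: (1,2)
Partition: S = [0, 1], T = [2, 3, 4, 5]

Max-flow min-cut theorem verified: both equal 5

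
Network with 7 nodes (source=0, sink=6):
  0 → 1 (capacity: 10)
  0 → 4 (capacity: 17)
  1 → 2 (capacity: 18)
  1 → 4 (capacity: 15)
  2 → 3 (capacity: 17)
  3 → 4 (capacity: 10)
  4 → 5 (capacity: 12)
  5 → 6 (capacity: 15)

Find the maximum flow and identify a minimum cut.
Max flow = 12, Min cut edges: (4,5)

Maximum flow: 12
Minimum cut: (4,5)
Partition: S = [0, 1, 2, 3, 4], T = [5, 6]

Max-flow min-cut theorem verified: both equal 12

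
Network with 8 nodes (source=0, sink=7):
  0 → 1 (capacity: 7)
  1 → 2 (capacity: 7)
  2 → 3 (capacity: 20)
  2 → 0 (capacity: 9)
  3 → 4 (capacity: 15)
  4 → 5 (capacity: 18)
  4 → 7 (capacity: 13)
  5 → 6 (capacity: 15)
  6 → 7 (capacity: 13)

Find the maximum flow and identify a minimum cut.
Max flow = 7, Min cut edges: (1,2)

Maximum flow: 7
Minimum cut: (1,2)
Partition: S = [0, 1], T = [2, 3, 4, 5, 6, 7]

Max-flow min-cut theorem verified: both equal 7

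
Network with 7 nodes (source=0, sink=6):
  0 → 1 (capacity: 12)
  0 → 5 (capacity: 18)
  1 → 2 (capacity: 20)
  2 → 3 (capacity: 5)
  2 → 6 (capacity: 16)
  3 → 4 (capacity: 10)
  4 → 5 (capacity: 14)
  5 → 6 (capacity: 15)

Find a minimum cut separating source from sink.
Min cut value = 27, edges: (0,1), (5,6)

Min cut value: 27
Partition: S = [0, 3, 4, 5], T = [1, 2, 6]
Cut edges: (0,1), (5,6)

By max-flow min-cut theorem, max flow = min cut = 27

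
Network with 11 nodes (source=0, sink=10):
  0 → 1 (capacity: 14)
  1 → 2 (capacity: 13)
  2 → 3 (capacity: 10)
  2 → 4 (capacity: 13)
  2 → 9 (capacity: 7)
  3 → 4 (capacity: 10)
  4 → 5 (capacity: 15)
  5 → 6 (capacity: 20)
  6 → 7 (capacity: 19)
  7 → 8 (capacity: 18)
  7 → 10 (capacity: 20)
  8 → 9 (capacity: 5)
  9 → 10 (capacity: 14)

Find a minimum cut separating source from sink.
Min cut value = 13, edges: (1,2)

Min cut value: 13
Partition: S = [0, 1], T = [2, 3, 4, 5, 6, 7, 8, 9, 10]
Cut edges: (1,2)

By max-flow min-cut theorem, max flow = min cut = 13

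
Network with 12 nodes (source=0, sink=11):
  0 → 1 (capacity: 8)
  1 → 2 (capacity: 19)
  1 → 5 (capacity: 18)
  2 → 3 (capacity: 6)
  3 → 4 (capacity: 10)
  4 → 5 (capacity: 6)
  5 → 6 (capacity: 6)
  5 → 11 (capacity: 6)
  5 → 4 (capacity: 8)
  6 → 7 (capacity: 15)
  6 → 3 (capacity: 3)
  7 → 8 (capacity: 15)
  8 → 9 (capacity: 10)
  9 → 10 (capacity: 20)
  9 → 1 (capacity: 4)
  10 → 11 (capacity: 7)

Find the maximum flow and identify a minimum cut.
Max flow = 8, Min cut edges: (0,1)

Maximum flow: 8
Minimum cut: (0,1)
Partition: S = [0], T = [1, 2, 3, 4, 5, 6, 7, 8, 9, 10, 11]

Max-flow min-cut theorem verified: both equal 8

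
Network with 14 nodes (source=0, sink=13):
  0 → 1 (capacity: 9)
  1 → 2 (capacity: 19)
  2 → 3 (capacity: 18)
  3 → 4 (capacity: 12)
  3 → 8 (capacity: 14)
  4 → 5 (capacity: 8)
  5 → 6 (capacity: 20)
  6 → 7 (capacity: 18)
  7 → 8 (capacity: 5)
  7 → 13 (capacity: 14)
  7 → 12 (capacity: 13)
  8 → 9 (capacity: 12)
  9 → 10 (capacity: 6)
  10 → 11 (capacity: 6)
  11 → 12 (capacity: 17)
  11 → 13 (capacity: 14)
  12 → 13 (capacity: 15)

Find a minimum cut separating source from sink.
Min cut value = 9, edges: (0,1)

Min cut value: 9
Partition: S = [0], T = [1, 2, 3, 4, 5, 6, 7, 8, 9, 10, 11, 12, 13]
Cut edges: (0,1)

By max-flow min-cut theorem, max flow = min cut = 9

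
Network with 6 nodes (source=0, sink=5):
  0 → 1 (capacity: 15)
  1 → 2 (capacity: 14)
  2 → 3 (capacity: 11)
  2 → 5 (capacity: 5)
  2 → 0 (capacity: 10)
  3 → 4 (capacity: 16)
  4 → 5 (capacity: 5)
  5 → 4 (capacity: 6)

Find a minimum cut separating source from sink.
Min cut value = 10, edges: (2,5), (4,5)

Min cut value: 10
Partition: S = [0, 1, 2, 3, 4], T = [5]
Cut edges: (2,5), (4,5)

By max-flow min-cut theorem, max flow = min cut = 10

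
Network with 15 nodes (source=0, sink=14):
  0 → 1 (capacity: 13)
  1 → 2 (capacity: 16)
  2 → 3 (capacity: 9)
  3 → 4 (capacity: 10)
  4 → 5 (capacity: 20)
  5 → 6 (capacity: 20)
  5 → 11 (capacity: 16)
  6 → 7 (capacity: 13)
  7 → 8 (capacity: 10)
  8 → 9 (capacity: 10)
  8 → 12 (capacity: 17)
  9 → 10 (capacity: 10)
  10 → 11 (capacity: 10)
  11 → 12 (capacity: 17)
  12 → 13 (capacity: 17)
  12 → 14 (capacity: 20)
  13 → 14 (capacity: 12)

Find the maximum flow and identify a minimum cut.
Max flow = 9, Min cut edges: (2,3)

Maximum flow: 9
Minimum cut: (2,3)
Partition: S = [0, 1, 2], T = [3, 4, 5, 6, 7, 8, 9, 10, 11, 12, 13, 14]

Max-flow min-cut theorem verified: both equal 9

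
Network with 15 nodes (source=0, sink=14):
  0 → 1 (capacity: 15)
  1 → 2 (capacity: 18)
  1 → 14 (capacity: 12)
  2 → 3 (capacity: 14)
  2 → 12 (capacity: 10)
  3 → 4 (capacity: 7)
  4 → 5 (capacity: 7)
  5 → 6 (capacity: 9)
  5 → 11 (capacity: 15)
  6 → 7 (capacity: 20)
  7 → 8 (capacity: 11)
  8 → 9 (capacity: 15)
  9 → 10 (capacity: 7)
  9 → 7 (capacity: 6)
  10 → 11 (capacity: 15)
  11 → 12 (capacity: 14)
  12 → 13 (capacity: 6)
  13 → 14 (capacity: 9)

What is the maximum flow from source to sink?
Maximum flow = 15

Max flow: 15

Flow assignment:
  0 → 1: 15/15
  1 → 2: 3/18
  1 → 14: 12/12
  2 → 12: 3/10
  12 → 13: 3/6
  13 → 14: 3/9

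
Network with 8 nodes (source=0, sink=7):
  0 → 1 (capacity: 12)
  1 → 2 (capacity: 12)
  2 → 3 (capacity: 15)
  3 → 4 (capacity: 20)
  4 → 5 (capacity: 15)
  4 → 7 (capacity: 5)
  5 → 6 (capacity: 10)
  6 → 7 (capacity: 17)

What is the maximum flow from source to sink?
Maximum flow = 12

Max flow: 12

Flow assignment:
  0 → 1: 12/12
  1 → 2: 12/12
  2 → 3: 12/15
  3 → 4: 12/20
  4 → 5: 7/15
  4 → 7: 5/5
  5 → 6: 7/10
  6 → 7: 7/17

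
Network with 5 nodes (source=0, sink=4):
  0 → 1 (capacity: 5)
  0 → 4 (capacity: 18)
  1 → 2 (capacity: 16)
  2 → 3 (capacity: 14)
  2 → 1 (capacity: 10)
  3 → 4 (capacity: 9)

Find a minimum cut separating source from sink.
Min cut value = 23, edges: (0,1), (0,4)

Min cut value: 23
Partition: S = [0], T = [1, 2, 3, 4]
Cut edges: (0,1), (0,4)

By max-flow min-cut theorem, max flow = min cut = 23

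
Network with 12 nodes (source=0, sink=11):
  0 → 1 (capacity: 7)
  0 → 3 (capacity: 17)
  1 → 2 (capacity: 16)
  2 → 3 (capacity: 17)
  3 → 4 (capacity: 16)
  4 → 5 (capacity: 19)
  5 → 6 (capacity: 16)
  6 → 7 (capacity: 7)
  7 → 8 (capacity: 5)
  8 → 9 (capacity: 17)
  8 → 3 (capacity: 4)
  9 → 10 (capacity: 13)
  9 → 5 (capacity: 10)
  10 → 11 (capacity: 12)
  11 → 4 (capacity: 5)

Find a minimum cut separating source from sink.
Min cut value = 5, edges: (7,8)

Min cut value: 5
Partition: S = [0, 1, 2, 3, 4, 5, 6, 7], T = [8, 9, 10, 11]
Cut edges: (7,8)

By max-flow min-cut theorem, max flow = min cut = 5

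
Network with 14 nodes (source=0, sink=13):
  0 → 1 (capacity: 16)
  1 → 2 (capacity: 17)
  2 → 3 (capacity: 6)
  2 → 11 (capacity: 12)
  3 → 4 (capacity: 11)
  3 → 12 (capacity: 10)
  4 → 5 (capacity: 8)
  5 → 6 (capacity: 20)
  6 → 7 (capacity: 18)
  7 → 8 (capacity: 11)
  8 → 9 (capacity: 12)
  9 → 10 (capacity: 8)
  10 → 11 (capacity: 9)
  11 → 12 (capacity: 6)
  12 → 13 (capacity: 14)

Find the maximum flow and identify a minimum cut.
Max flow = 12, Min cut edges: (2,3), (11,12)

Maximum flow: 12
Minimum cut: (2,3), (11,12)
Partition: S = [0, 1, 2, 4, 5, 6, 7, 8, 9, 10, 11], T = [3, 12, 13]

Max-flow min-cut theorem verified: both equal 12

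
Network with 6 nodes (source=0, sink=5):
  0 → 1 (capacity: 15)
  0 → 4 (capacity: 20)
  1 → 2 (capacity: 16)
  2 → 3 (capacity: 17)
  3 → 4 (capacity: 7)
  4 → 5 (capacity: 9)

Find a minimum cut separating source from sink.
Min cut value = 9, edges: (4,5)

Min cut value: 9
Partition: S = [0, 1, 2, 3, 4], T = [5]
Cut edges: (4,5)

By max-flow min-cut theorem, max flow = min cut = 9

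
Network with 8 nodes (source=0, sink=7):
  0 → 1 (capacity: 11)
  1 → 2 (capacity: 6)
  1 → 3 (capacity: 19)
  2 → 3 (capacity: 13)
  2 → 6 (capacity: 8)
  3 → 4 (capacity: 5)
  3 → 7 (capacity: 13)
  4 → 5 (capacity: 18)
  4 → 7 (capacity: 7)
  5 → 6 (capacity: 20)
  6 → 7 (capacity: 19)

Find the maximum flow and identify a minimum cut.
Max flow = 11, Min cut edges: (0,1)

Maximum flow: 11
Minimum cut: (0,1)
Partition: S = [0], T = [1, 2, 3, 4, 5, 6, 7]

Max-flow min-cut theorem verified: both equal 11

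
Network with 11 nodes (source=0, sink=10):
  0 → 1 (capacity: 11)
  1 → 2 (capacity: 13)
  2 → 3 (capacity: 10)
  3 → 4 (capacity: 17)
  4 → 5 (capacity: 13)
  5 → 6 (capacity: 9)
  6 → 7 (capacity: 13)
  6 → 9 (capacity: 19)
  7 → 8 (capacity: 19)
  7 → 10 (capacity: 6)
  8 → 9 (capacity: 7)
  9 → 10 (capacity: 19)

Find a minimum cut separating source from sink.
Min cut value = 9, edges: (5,6)

Min cut value: 9
Partition: S = [0, 1, 2, 3, 4, 5], T = [6, 7, 8, 9, 10]
Cut edges: (5,6)

By max-flow min-cut theorem, max flow = min cut = 9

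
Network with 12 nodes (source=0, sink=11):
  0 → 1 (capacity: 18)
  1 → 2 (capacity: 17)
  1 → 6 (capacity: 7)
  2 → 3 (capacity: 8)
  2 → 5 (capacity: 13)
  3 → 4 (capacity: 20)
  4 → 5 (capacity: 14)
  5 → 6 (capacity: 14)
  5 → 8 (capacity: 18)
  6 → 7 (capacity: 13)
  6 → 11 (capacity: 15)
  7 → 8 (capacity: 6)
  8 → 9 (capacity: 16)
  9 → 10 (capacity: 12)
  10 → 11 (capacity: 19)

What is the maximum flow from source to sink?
Maximum flow = 18

Max flow: 18

Flow assignment:
  0 → 1: 18/18
  1 → 2: 11/17
  1 → 6: 7/7
  2 → 5: 11/13
  5 → 6: 8/14
  5 → 8: 3/18
  6 → 11: 15/15
  8 → 9: 3/16
  9 → 10: 3/12
  10 → 11: 3/19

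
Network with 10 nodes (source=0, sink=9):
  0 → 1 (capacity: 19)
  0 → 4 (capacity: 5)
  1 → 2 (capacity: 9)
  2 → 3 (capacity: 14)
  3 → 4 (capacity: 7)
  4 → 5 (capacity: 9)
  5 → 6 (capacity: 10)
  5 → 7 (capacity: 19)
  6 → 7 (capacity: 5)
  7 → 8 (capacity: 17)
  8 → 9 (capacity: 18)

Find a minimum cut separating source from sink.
Min cut value = 9, edges: (4,5)

Min cut value: 9
Partition: S = [0, 1, 2, 3, 4], T = [5, 6, 7, 8, 9]
Cut edges: (4,5)

By max-flow min-cut theorem, max flow = min cut = 9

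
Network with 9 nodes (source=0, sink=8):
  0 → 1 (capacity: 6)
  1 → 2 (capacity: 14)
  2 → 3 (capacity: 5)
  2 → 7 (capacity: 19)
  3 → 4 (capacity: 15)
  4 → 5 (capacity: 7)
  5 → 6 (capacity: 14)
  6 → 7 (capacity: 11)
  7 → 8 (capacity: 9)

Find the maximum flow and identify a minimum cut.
Max flow = 6, Min cut edges: (0,1)

Maximum flow: 6
Minimum cut: (0,1)
Partition: S = [0], T = [1, 2, 3, 4, 5, 6, 7, 8]

Max-flow min-cut theorem verified: both equal 6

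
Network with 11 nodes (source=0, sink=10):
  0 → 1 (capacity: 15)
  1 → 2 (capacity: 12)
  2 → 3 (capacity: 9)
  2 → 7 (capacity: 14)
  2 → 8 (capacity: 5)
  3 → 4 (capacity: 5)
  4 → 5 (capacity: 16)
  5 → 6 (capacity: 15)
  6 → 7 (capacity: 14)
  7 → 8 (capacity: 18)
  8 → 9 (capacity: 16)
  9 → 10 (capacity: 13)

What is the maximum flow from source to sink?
Maximum flow = 12

Max flow: 12

Flow assignment:
  0 → 1: 12/15
  1 → 2: 12/12
  2 → 7: 7/14
  2 → 8: 5/5
  7 → 8: 7/18
  8 → 9: 12/16
  9 → 10: 12/13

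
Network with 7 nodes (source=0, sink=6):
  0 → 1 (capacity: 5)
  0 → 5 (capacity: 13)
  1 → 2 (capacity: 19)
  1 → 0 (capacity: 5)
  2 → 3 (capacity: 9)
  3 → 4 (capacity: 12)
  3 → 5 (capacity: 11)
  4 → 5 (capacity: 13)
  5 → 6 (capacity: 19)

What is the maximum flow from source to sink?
Maximum flow = 18

Max flow: 18

Flow assignment:
  0 → 1: 5/5
  0 → 5: 13/13
  1 → 2: 5/19
  2 → 3: 5/9
  3 → 5: 5/11
  5 → 6: 18/19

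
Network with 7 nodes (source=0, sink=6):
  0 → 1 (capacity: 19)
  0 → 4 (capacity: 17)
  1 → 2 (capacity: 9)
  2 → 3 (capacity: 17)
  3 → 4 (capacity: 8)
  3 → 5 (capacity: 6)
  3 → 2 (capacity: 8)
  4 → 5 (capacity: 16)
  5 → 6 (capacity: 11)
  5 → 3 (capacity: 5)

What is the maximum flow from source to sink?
Maximum flow = 11

Max flow: 11

Flow assignment:
  0 → 1: 9/19
  0 → 4: 2/17
  1 → 2: 9/9
  2 → 3: 9/17
  3 → 4: 3/8
  3 → 5: 6/6
  4 → 5: 5/16
  5 → 6: 11/11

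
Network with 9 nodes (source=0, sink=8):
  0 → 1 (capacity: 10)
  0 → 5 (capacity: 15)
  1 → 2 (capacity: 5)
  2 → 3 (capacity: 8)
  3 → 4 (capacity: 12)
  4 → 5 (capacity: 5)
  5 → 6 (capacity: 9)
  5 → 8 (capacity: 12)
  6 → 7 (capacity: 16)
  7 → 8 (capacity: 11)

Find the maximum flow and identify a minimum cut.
Max flow = 20, Min cut edges: (0,5), (4,5)

Maximum flow: 20
Minimum cut: (0,5), (4,5)
Partition: S = [0, 1, 2, 3, 4], T = [5, 6, 7, 8]

Max-flow min-cut theorem verified: both equal 20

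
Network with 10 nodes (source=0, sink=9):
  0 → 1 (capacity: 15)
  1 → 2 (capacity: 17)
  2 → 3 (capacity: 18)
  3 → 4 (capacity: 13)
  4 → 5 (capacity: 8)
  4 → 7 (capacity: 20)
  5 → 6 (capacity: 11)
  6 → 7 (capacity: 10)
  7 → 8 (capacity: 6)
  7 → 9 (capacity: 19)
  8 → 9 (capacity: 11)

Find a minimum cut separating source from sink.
Min cut value = 13, edges: (3,4)

Min cut value: 13
Partition: S = [0, 1, 2, 3], T = [4, 5, 6, 7, 8, 9]
Cut edges: (3,4)

By max-flow min-cut theorem, max flow = min cut = 13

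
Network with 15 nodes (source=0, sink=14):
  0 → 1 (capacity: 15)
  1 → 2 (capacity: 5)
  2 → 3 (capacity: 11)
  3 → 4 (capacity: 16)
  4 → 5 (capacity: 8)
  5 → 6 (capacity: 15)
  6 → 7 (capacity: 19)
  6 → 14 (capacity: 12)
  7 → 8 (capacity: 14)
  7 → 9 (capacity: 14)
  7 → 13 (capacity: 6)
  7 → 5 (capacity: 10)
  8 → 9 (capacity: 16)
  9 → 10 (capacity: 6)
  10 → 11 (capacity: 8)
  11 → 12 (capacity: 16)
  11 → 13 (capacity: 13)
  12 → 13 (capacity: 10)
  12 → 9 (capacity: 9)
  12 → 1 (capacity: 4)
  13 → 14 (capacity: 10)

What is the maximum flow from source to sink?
Maximum flow = 5

Max flow: 5

Flow assignment:
  0 → 1: 5/15
  1 → 2: 5/5
  2 → 3: 5/11
  3 → 4: 5/16
  4 → 5: 5/8
  5 → 6: 5/15
  6 → 14: 5/12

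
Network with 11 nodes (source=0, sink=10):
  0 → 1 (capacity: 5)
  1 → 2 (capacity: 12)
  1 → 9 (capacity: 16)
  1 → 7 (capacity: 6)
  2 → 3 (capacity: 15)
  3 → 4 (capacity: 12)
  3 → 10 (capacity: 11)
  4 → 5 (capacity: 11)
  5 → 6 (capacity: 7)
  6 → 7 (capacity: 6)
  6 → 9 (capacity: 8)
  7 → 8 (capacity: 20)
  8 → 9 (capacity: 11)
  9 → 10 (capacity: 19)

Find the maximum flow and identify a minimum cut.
Max flow = 5, Min cut edges: (0,1)

Maximum flow: 5
Minimum cut: (0,1)
Partition: S = [0], T = [1, 2, 3, 4, 5, 6, 7, 8, 9, 10]

Max-flow min-cut theorem verified: both equal 5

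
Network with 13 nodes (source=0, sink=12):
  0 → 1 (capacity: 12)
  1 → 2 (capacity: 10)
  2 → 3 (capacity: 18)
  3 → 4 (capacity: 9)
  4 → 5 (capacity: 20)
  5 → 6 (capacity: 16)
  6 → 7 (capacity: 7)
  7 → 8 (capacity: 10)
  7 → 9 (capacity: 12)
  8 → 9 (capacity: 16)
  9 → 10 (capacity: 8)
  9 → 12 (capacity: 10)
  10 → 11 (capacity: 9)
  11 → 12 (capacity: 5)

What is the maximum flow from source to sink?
Maximum flow = 7

Max flow: 7

Flow assignment:
  0 → 1: 7/12
  1 → 2: 7/10
  2 → 3: 7/18
  3 → 4: 7/9
  4 → 5: 7/20
  5 → 6: 7/16
  6 → 7: 7/7
  7 → 9: 7/12
  9 → 12: 7/10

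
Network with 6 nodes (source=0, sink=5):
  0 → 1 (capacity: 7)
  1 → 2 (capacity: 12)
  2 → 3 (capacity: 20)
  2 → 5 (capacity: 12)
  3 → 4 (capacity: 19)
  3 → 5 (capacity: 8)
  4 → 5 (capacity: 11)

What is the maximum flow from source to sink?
Maximum flow = 7

Max flow: 7

Flow assignment:
  0 → 1: 7/7
  1 → 2: 7/12
  2 → 5: 7/12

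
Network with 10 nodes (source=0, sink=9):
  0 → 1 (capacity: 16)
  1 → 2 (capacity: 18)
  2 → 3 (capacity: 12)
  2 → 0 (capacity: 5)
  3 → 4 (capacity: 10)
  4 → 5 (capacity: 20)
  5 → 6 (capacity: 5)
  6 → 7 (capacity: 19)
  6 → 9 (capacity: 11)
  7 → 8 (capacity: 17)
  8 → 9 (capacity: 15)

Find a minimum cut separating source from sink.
Min cut value = 5, edges: (5,6)

Min cut value: 5
Partition: S = [0, 1, 2, 3, 4, 5], T = [6, 7, 8, 9]
Cut edges: (5,6)

By max-flow min-cut theorem, max flow = min cut = 5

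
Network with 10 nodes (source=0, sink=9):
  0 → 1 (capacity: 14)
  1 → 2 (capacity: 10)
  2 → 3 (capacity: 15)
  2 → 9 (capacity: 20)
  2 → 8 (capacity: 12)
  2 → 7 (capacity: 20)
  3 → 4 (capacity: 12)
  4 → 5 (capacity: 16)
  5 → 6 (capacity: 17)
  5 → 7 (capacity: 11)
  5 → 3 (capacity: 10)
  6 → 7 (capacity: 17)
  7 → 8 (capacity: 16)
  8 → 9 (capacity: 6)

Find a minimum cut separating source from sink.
Min cut value = 10, edges: (1,2)

Min cut value: 10
Partition: S = [0, 1], T = [2, 3, 4, 5, 6, 7, 8, 9]
Cut edges: (1,2)

By max-flow min-cut theorem, max flow = min cut = 10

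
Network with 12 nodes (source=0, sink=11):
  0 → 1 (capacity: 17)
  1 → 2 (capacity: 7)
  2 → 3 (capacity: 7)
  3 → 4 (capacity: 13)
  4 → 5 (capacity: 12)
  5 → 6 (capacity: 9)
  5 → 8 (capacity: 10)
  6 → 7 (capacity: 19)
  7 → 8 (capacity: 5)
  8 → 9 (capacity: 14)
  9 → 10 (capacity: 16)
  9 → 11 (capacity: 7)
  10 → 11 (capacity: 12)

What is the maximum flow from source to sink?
Maximum flow = 7

Max flow: 7

Flow assignment:
  0 → 1: 7/17
  1 → 2: 7/7
  2 → 3: 7/7
  3 → 4: 7/13
  4 → 5: 7/12
  5 → 8: 7/10
  8 → 9: 7/14
  9 → 11: 7/7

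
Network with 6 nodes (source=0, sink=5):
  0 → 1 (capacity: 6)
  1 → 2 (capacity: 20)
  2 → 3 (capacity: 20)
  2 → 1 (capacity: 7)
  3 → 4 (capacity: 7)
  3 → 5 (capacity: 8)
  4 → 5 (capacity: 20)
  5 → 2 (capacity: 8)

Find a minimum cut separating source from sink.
Min cut value = 6, edges: (0,1)

Min cut value: 6
Partition: S = [0], T = [1, 2, 3, 4, 5]
Cut edges: (0,1)

By max-flow min-cut theorem, max flow = min cut = 6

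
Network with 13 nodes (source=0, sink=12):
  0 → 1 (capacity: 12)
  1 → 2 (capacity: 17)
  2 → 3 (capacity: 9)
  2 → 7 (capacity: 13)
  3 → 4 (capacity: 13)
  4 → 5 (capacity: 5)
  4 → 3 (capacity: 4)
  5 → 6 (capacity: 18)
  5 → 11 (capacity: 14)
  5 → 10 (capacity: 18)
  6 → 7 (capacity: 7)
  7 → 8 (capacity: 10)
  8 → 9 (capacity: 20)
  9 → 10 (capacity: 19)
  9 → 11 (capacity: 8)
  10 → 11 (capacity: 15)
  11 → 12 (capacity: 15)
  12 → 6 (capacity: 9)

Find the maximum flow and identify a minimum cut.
Max flow = 12, Min cut edges: (0,1)

Maximum flow: 12
Minimum cut: (0,1)
Partition: S = [0], T = [1, 2, 3, 4, 5, 6, 7, 8, 9, 10, 11, 12]

Max-flow min-cut theorem verified: both equal 12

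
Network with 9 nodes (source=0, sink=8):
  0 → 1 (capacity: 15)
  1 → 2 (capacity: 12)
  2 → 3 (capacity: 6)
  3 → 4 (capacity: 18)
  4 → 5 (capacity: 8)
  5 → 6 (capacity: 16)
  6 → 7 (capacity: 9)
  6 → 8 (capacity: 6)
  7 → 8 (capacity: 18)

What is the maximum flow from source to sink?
Maximum flow = 6

Max flow: 6

Flow assignment:
  0 → 1: 6/15
  1 → 2: 6/12
  2 → 3: 6/6
  3 → 4: 6/18
  4 → 5: 6/8
  5 → 6: 6/16
  6 → 8: 6/6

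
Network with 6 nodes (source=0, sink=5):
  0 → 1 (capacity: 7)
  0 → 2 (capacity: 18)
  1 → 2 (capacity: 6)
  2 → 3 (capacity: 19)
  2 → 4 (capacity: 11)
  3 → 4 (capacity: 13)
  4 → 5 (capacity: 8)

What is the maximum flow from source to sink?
Maximum flow = 8

Max flow: 8

Flow assignment:
  0 → 1: 6/7
  0 → 2: 2/18
  1 → 2: 6/6
  2 → 4: 8/11
  4 → 5: 8/8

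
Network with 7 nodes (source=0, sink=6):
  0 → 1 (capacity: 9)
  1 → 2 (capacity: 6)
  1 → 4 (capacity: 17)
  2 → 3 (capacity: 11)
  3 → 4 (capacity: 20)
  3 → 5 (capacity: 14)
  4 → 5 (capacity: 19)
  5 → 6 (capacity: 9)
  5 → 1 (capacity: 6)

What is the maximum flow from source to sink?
Maximum flow = 9

Max flow: 9

Flow assignment:
  0 → 1: 9/9
  1 → 4: 9/17
  4 → 5: 9/19
  5 → 6: 9/9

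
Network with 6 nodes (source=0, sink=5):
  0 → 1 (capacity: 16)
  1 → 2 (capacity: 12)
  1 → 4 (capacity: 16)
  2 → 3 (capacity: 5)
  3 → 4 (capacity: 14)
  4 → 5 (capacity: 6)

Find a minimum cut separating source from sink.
Min cut value = 6, edges: (4,5)

Min cut value: 6
Partition: S = [0, 1, 2, 3, 4], T = [5]
Cut edges: (4,5)

By max-flow min-cut theorem, max flow = min cut = 6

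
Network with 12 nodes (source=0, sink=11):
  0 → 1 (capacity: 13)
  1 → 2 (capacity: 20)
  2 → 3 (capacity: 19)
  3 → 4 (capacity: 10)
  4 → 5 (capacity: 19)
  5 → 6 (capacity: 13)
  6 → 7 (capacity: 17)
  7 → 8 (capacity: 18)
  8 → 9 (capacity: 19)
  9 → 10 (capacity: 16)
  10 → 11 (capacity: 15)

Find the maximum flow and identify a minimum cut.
Max flow = 10, Min cut edges: (3,4)

Maximum flow: 10
Minimum cut: (3,4)
Partition: S = [0, 1, 2, 3], T = [4, 5, 6, 7, 8, 9, 10, 11]

Max-flow min-cut theorem verified: both equal 10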